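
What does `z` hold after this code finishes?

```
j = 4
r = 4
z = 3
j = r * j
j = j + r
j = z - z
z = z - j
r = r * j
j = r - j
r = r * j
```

3

j = 4*4 = 16
j = 16+4 = 20
j = 3-3 = 0
z = 3-0 = 3
r = 4*0 = 0
j = 0-0 = 0
r = 0*0 = 0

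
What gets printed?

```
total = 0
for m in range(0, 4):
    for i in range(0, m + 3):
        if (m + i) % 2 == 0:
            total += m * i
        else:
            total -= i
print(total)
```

30

m=0,i=0: even sum, total = 0+0 = 0
m=0,i=1: odd sum, total = 0-1 = -1
m=0,i=2: even sum, total = (-1)+0 = -1
m=1,i=0: odd sum, total = (-1)-0 = -1
m=1,i=1: even sum, total = (-1)+1 = 0
m=1,i=2: odd sum, total = 0-2 = -2
m=1,i=3: even sum, total = (-2)+3 = 1
m=2,i=0: even sum, total = 1+0 = 1
m=2,i=1: odd sum, total = 1-1 = 0
m=2,i=2: even sum, total = 0+4 = 4
m=2,i=3: odd sum, total = 4-3 = 1
m=2,i=4: even sum, total = 1+8 = 9
m=3,i=0: odd sum, total = 9-0 = 9
m=3,i=1: even sum, total = 9+3 = 12
m=3,i=2: odd sum, total = 12-2 = 10
m=3,i=3: even sum, total = 10+9 = 19
m=3,i=4: odd sum, total = 19-4 = 15
m=3,i=5: even sum, total = 15+15 = 30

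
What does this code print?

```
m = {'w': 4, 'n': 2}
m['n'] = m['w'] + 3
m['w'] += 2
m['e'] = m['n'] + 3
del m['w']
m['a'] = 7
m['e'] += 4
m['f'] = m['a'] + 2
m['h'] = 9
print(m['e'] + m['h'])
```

23

m['n'] = m['w']+3 = 7 → {'w': 4, 'n': 7}
m['w'] = 4+2 = 6 → {'w': 6, 'n': 7}
m['e'] = m['n']+3 = 10 → {'w': 6, 'n': 7, 'e': 10}
del 'w' → {'n': 7, 'e': 10}
m['a'] = 7 → {'n': 7, 'e': 10, 'a': 7}
m['e'] = 10+4 = 14 → {'n': 7, 'e': 14, 'a': 7}
m['f'] = m['a']+2 = 9 → {'n': 7, 'e': 14, 'a': 7, 'f': 9}
m['h'] = 9 → {'n': 7, 'e': 14, 'a': 7, 'f': 9, 'h': 9}
m['e']+m['h'] = 14+9 = 23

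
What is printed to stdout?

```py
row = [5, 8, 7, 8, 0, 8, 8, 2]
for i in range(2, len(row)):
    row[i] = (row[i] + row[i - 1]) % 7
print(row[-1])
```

i=2: row[2] = (7+8)%7 = 1 → [5, 8, 1, 8, 0, 8, 8, 2]
i=3: row[3] = (8+1)%7 = 2 → [5, 8, 1, 2, 0, 8, 8, 2]
i=4: row[4] = (0+2)%7 = 2 → [5, 8, 1, 2, 2, 8, 8, 2]
i=5: row[5] = (8+2)%7 = 3 → [5, 8, 1, 2, 2, 3, 8, 2]
i=6: row[6] = (8+3)%7 = 4 → [5, 8, 1, 2, 2, 3, 4, 2]
i=7: row[7] = (2+4)%7 = 6 → [5, 8, 1, 2, 2, 3, 4, 6]

6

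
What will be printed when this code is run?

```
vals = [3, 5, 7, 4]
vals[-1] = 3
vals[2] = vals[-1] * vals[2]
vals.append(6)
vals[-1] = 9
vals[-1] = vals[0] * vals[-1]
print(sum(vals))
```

vals[-1] = 3 → [3, 5, 7, 3]
vals[2] = vals[-1]*vals[2] = 3*7 = 21 → [3, 5, 21, 3]
append 6 → [3, 5, 21, 3, 6]
vals[-1] = 9 → [3, 5, 21, 3, 9]
vals[-1] = vals[0]*vals[-1] = 3*9 = 27 → [3, 5, 21, 3, 27]
sum = 59

59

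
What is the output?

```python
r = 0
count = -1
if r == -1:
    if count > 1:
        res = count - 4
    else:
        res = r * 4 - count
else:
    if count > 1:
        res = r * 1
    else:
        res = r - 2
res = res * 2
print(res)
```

-4

r=0, count=-1
r == -1 is False; count > 1 is False
→ res = r - 2 = -2
res = (-2)*2 = -4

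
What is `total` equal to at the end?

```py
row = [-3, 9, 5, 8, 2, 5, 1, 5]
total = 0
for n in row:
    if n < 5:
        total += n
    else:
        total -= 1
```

-5

n=-3: <5, total = 0+(-3) = -3
n=9: not <5, total = (-3)-1 = -4
n=5: not <5, total = (-4)-1 = -5
n=8: not <5, total = (-5)-1 = -6
n=2: <5, total = (-6)+2 = -4
n=5: not <5, total = (-4)-1 = -5
n=1: <5, total = (-5)+1 = -4
n=5: not <5, total = (-4)-1 = -5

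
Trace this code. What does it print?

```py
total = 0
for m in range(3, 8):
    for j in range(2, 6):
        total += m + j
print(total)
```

170

m=3,j=2: total = 0+5 = 5
m=3,j=3: total = 5+6 = 11
m=3,j=4: total = 11+7 = 18
m=3,j=5: total = 18+8 = 26
m=4,j=2: total = 26+6 = 32
m=4,j=3: total = 32+7 = 39
m=4,j=4: total = 39+8 = 47
m=4,j=5: total = 47+9 = 56
m=5,j=2: total = 56+7 = 63
m=5,j=3: total = 63+8 = 71
m=5,j=4: total = 71+9 = 80
m=5,j=5: total = 80+10 = 90
m=6,j=2: total = 90+8 = 98
m=6,j=3: total = 98+9 = 107
m=6,j=4: total = 107+10 = 117
m=6,j=5: total = 117+11 = 128
m=7,j=2: total = 128+9 = 137
m=7,j=3: total = 137+10 = 147
m=7,j=4: total = 147+11 = 158
m=7,j=5: total = 158+12 = 170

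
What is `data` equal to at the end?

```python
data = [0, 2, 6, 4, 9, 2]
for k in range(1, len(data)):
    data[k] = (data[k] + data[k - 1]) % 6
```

[0, 2, 2, 0, 3, 5]

k=1: data[1] = (2+0)%6 = 2 → [0, 2, 6, 4, 9, 2]
k=2: data[2] = (6+2)%6 = 2 → [0, 2, 2, 4, 9, 2]
k=3: data[3] = (4+2)%6 = 0 → [0, 2, 2, 0, 9, 2]
k=4: data[4] = (9+0)%6 = 3 → [0, 2, 2, 0, 3, 2]
k=5: data[5] = (2+3)%6 = 5 → [0, 2, 2, 0, 3, 5]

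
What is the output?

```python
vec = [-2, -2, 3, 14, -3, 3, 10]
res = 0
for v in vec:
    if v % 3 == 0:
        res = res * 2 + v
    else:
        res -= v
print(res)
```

-25

v=-2: not %3==0, res = 0-(-2) = 2
v=-2: not %3==0, res = 2-(-2) = 4
v=3: %3==0, res = 4*2+3 = 11
v=14: not %3==0, res = 11-14 = -3
v=-3: %3==0, res = (-3)*2+(-3) = -9
v=3: %3==0, res = (-9)*2+3 = -15
v=10: not %3==0, res = (-15)-10 = -25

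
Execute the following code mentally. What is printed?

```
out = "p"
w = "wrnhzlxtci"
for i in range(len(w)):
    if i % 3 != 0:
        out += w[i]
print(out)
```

prnzltc

i=0: skip
i=1: add 'r' → 'pr'
i=2: add 'n' → 'prn'
i=3: skip
i=4: add 'z' → 'prnz'
i=5: add 'l' → 'prnzl'
i=6: skip
i=7: add 't' → 'prnzlt'
i=8: add 'c' → 'prnzltc'
i=9: skip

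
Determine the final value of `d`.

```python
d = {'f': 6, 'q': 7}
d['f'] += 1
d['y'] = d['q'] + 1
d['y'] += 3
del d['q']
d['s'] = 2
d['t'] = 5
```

{'f': 7, 'y': 11, 's': 2, 't': 5}

d['f'] = 6+1 = 7 → {'f': 7, 'q': 7}
d['y'] = d['q']+1 = 8 → {'f': 7, 'q': 7, 'y': 8}
d['y'] = 8+3 = 11 → {'f': 7, 'q': 7, 'y': 11}
del 'q' → {'f': 7, 'y': 11}
d['s'] = 2 → {'f': 7, 'y': 11, 's': 2}
d['t'] = 5 → {'f': 7, 'y': 11, 's': 2, 't': 5}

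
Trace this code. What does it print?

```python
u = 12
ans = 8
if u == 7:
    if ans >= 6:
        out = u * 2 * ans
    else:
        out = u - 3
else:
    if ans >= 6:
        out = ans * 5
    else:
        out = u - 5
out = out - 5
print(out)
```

u=12, ans=8
u == 7 is False; ans >= 6 is True
→ out = ans * 5 = 40
out = 40-5 = 35

35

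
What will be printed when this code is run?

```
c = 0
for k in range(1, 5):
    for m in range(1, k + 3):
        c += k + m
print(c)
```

102

k=1,m=1: c = 0+2 = 2
k=1,m=2: c = 2+3 = 5
k=1,m=3: c = 5+4 = 9
k=2,m=1: c = 9+3 = 12
k=2,m=2: c = 12+4 = 16
k=2,m=3: c = 16+5 = 21
k=2,m=4: c = 21+6 = 27
k=3,m=1: c = 27+4 = 31
k=3,m=2: c = 31+5 = 36
k=3,m=3: c = 36+6 = 42
k=3,m=4: c = 42+7 = 49
k=3,m=5: c = 49+8 = 57
k=4,m=1: c = 57+5 = 62
k=4,m=2: c = 62+6 = 68
k=4,m=3: c = 68+7 = 75
k=4,m=4: c = 75+8 = 83
k=4,m=5: c = 83+9 = 92
k=4,m=6: c = 92+10 = 102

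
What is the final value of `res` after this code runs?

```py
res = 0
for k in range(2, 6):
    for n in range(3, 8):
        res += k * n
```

k=2,n=3: res = 0+6 = 6
k=2,n=4: res = 6+8 = 14
k=2,n=5: res = 14+10 = 24
k=2,n=6: res = 24+12 = 36
k=2,n=7: res = 36+14 = 50
k=3,n=3: res = 50+9 = 59
k=3,n=4: res = 59+12 = 71
k=3,n=5: res = 71+15 = 86
k=3,n=6: res = 86+18 = 104
k=3,n=7: res = 104+21 = 125
k=4,n=3: res = 125+12 = 137
k=4,n=4: res = 137+16 = 153
k=4,n=5: res = 153+20 = 173
k=4,n=6: res = 173+24 = 197
k=4,n=7: res = 197+28 = 225
k=5,n=3: res = 225+15 = 240
k=5,n=4: res = 240+20 = 260
k=5,n=5: res = 260+25 = 285
k=5,n=6: res = 285+30 = 315
k=5,n=7: res = 315+35 = 350

350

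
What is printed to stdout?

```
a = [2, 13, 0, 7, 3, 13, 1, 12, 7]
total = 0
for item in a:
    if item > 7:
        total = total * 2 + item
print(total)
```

item=2: not >7
item=13: >7, total = 0*2+13 = 13
item=0: not >7
item=7: not >7
item=3: not >7
item=13: >7, total = 13*2+13 = 39
item=1: not >7
item=12: >7, total = 39*2+12 = 90
item=7: not >7

90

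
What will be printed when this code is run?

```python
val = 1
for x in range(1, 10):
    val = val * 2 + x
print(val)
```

1525

x=1: val = 1*2+1 = 3
x=2: val = 3*2+2 = 8
x=3: val = 8*2+3 = 19
x=4: val = 19*2+4 = 42
x=5: val = 42*2+5 = 89
x=6: val = 89*2+6 = 184
x=7: val = 184*2+7 = 375
x=8: val = 375*2+8 = 758
x=9: val = 758*2+9 = 1525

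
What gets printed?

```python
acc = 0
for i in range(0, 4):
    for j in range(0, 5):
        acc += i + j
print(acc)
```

i=0,j=0: acc = 0+0 = 0
i=0,j=1: acc = 0+1 = 1
i=0,j=2: acc = 1+2 = 3
i=0,j=3: acc = 3+3 = 6
i=0,j=4: acc = 6+4 = 10
i=1,j=0: acc = 10+1 = 11
i=1,j=1: acc = 11+2 = 13
i=1,j=2: acc = 13+3 = 16
i=1,j=3: acc = 16+4 = 20
i=1,j=4: acc = 20+5 = 25
i=2,j=0: acc = 25+2 = 27
i=2,j=1: acc = 27+3 = 30
i=2,j=2: acc = 30+4 = 34
i=2,j=3: acc = 34+5 = 39
i=2,j=4: acc = 39+6 = 45
i=3,j=0: acc = 45+3 = 48
i=3,j=1: acc = 48+4 = 52
i=3,j=2: acc = 52+5 = 57
i=3,j=3: acc = 57+6 = 63
i=3,j=4: acc = 63+7 = 70

70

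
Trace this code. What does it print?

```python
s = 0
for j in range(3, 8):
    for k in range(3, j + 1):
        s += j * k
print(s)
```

j=3,k=3: s = 0+9 = 9
j=4,k=3: s = 9+12 = 21
j=4,k=4: s = 21+16 = 37
j=5,k=3: s = 37+15 = 52
j=5,k=4: s = 52+20 = 72
j=5,k=5: s = 72+25 = 97
j=6,k=3: s = 97+18 = 115
j=6,k=4: s = 115+24 = 139
j=6,k=5: s = 139+30 = 169
j=6,k=6: s = 169+36 = 205
j=7,k=3: s = 205+21 = 226
j=7,k=4: s = 226+28 = 254
j=7,k=5: s = 254+35 = 289
j=7,k=6: s = 289+42 = 331
j=7,k=7: s = 331+49 = 380

380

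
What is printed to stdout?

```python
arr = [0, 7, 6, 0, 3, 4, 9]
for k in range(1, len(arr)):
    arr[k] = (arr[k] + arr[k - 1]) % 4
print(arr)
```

k=1: arr[1] = (7+0)%4 = 3 → [0, 3, 6, 0, 3, 4, 9]
k=2: arr[2] = (6+3)%4 = 1 → [0, 3, 1, 0, 3, 4, 9]
k=3: arr[3] = (0+1)%4 = 1 → [0, 3, 1, 1, 3, 4, 9]
k=4: arr[4] = (3+1)%4 = 0 → [0, 3, 1, 1, 0, 4, 9]
k=5: arr[5] = (4+0)%4 = 0 → [0, 3, 1, 1, 0, 0, 9]
k=6: arr[6] = (9+0)%4 = 1 → [0, 3, 1, 1, 0, 0, 1]

[0, 3, 1, 1, 0, 0, 1]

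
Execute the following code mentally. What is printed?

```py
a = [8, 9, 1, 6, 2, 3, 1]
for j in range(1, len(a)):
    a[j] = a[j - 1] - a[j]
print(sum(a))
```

-40

j=1: a[1] = 8-9 = -1 → [8, -1, 1, 6, 2, 3, 1]
j=2: a[2] = (-1)-1 = -2 → [8, -1, -2, 6, 2, 3, 1]
j=3: a[3] = (-2)-6 = -8 → [8, -1, -2, -8, 2, 3, 1]
j=4: a[4] = (-8)-2 = -10 → [8, -1, -2, -8, -10, 3, 1]
j=5: a[5] = (-10)-3 = -13 → [8, -1, -2, -8, -10, -13, 1]
j=6: a[6] = (-13)-1 = -14 → [8, -1, -2, -8, -10, -13, -14]
sum = -40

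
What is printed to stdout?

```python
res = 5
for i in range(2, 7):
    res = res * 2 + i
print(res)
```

248

i=2: res = 5*2+2 = 12
i=3: res = 12*2+3 = 27
i=4: res = 27*2+4 = 58
i=5: res = 58*2+5 = 121
i=6: res = 121*2+6 = 248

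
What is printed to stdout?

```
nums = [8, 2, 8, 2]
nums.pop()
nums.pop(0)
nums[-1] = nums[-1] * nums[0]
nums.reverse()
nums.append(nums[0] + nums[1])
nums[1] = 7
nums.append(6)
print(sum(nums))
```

pop() removes 2 → [8, 2, 8]
pop(0) removes 8 → [2, 8]
nums[-1] = nums[-1]*nums[0] = 8*2 = 16 → [2, 16]
reverse → [16, 2]
append nums[0]+nums[1] = 16+2 = 18 → [16, 2, 18]
nums[1] = 7 → [16, 7, 18]
append 6 → [16, 7, 18, 6]
sum = 47

47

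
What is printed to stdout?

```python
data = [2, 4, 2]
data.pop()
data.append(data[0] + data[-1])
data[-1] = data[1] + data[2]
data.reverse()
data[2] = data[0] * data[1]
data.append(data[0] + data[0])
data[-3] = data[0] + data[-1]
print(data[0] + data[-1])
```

30

pop() removes 2 → [2, 4]
append data[0]+data[-1] = 2+4 = 6 → [2, 4, 6]
data[-1] = data[1]+data[2] = 4+6 = 10 → [2, 4, 10]
reverse → [10, 4, 2]
data[2] = data[0]*data[1] = 10*4 = 40 → [10, 4, 40]
append data[0]+data[0] = 10+10 = 20 → [10, 4, 40, 20]
data[-3] = data[0]+data[-1] = 10+20 = 30 → [10, 30, 40, 20]
data[0]+data[-1] = 10+20 = 30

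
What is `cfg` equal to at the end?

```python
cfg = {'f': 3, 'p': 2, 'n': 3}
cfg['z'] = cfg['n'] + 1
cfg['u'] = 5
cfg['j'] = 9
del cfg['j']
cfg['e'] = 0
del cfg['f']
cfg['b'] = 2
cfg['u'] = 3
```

cfg['z'] = cfg['n']+1 = 4 → {'f': 3, 'p': 2, 'n': 3, 'z': 4}
cfg['u'] = 5 → {'f': 3, 'p': 2, 'n': 3, 'z': 4, 'u': 5}
cfg['j'] = 9 → {'f': 3, 'p': 2, 'n': 3, 'z': 4, 'u': 5, 'j': 9}
del 'j' → {'f': 3, 'p': 2, 'n': 3, 'z': 4, 'u': 5}
cfg['e'] = 0 → {'f': 3, 'p': 2, 'n': 3, 'z': 4, 'u': 5, 'e': 0}
del 'f' → {'p': 2, 'n': 3, 'z': 4, 'u': 5, 'e': 0}
cfg['b'] = 2 → {'p': 2, 'n': 3, 'z': 4, 'u': 5, 'e': 0, 'b': 2}
cfg['u'] = 3 → {'p': 2, 'n': 3, 'z': 4, 'u': 3, 'e': 0, 'b': 2}

{'p': 2, 'n': 3, 'z': 4, 'u': 3, 'e': 0, 'b': 2}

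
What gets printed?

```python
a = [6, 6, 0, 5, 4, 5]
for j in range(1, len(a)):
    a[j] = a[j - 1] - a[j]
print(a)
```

j=1: a[1] = 6-6 = 0 → [6, 0, 0, 5, 4, 5]
j=2: a[2] = 0-0 = 0 → [6, 0, 0, 5, 4, 5]
j=3: a[3] = 0-5 = -5 → [6, 0, 0, -5, 4, 5]
j=4: a[4] = (-5)-4 = -9 → [6, 0, 0, -5, -9, 5]
j=5: a[5] = (-9)-5 = -14 → [6, 0, 0, -5, -9, -14]

[6, 0, 0, -5, -9, -14]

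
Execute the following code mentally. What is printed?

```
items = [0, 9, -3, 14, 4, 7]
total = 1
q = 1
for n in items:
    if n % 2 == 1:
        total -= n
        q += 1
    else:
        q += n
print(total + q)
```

10

n=0: not odd; q=1
n=9: odd, total = 1-9 = -8; q=2
n=-3: odd, total = (-8)-(-3) = -5; q=3
n=14: not odd; q=17
n=4: not odd; q=21
n=7: odd, total = (-5)-7 = -12; q=22
total+q = (-12)+22 = 10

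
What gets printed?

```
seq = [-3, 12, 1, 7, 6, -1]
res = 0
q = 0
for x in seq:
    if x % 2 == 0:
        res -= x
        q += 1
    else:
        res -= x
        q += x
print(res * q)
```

x=-3: not even, res = 0-(-3) = 3; q=-3
x=12: even, res = 3-12 = -9; q=-2
x=1: not even, res = (-9)-1 = -10; q=-1
x=7: not even, res = (-10)-7 = -17; q=6
x=6: even, res = (-17)-6 = -23; q=7
x=-1: not even, res = (-23)-(-1) = -22; q=6
res*q = (-22)*6 = -132

-132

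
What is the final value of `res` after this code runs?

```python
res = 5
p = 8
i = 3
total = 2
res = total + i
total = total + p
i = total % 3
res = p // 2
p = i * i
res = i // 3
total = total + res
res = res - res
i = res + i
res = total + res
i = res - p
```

10

res = 2+3 = 5
total = 2+8 = 10
i = 10%3 = 1
res = 8//2 = 4
p = 1*1 = 1
res = 1//3 = 0
total = 10+0 = 10
res = 0-0 = 0
i = 0+1 = 1
res = 10+0 = 10
i = 10-1 = 9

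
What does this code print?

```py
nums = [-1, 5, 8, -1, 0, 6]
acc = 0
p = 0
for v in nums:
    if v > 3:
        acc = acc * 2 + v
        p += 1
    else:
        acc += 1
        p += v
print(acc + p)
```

55

v=-1: not >3, acc = 0+1 = 1; p=-1
v=5: >3, acc = 1*2+5 = 7; p=0
v=8: >3, acc = 7*2+8 = 22; p=1
v=-1: not >3, acc = 22+1 = 23; p=0
v=0: not >3, acc = 23+1 = 24; p=0
v=6: >3, acc = 24*2+6 = 54; p=1
acc+p = 54+1 = 55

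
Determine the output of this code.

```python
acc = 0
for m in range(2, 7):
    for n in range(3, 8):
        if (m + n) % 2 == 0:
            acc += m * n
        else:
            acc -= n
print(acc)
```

175

m=2,n=3: odd sum, acc = 0-3 = -3
m=2,n=4: even sum, acc = (-3)+8 = 5
m=2,n=5: odd sum, acc = 5-5 = 0
m=2,n=6: even sum, acc = 0+12 = 12
m=2,n=7: odd sum, acc = 12-7 = 5
m=3,n=3: even sum, acc = 5+9 = 14
m=3,n=4: odd sum, acc = 14-4 = 10
m=3,n=5: even sum, acc = 10+15 = 25
m=3,n=6: odd sum, acc = 25-6 = 19
m=3,n=7: even sum, acc = 19+21 = 40
m=4,n=3: odd sum, acc = 40-3 = 37
m=4,n=4: even sum, acc = 37+16 = 53
m=4,n=5: odd sum, acc = 53-5 = 48
m=4,n=6: even sum, acc = 48+24 = 72
m=4,n=7: odd sum, acc = 72-7 = 65
m=5,n=3: even sum, acc = 65+15 = 80
m=5,n=4: odd sum, acc = 80-4 = 76
m=5,n=5: even sum, acc = 76+25 = 101
m=5,n=6: odd sum, acc = 101-6 = 95
m=5,n=7: even sum, acc = 95+35 = 130
m=6,n=3: odd sum, acc = 130-3 = 127
m=6,n=4: even sum, acc = 127+24 = 151
m=6,n=5: odd sum, acc = 151-5 = 146
m=6,n=6: even sum, acc = 146+36 = 182
m=6,n=7: odd sum, acc = 182-7 = 175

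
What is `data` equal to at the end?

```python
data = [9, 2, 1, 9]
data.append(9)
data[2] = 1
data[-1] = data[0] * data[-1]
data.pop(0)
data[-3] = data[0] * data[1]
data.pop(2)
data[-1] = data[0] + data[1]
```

append 9 → [9, 2, 1, 9, 9]
data[2] = 1 → [9, 2, 1, 9, 9]
data[-1] = data[0]*data[-1] = 9*9 = 81 → [9, 2, 1, 9, 81]
pop(0) removes 9 → [2, 1, 9, 81]
data[-3] = data[0]*data[1] = 2*1 = 2 → [2, 2, 9, 81]
pop(2) removes 9 → [2, 2, 81]
data[-1] = data[0]+data[1] = 2+2 = 4 → [2, 2, 4]

[2, 2, 4]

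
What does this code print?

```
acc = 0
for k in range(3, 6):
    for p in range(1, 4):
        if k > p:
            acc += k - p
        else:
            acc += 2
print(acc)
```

20

k=3,p=1: 3>1, acc = 0+2 = 2
k=3,p=2: 3>2, acc = 2+1 = 3
k=3,p=3: not 3>3, acc = 3+2 = 5
k=4,p=1: 4>1, acc = 5+3 = 8
k=4,p=2: 4>2, acc = 8+2 = 10
k=4,p=3: 4>3, acc = 10+1 = 11
k=5,p=1: 5>1, acc = 11+4 = 15
k=5,p=2: 5>2, acc = 15+3 = 18
k=5,p=3: 5>3, acc = 18+2 = 20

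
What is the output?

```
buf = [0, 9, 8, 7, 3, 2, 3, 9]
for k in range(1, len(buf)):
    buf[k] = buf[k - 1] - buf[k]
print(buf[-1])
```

-41

k=1: buf[1] = 0-9 = -9 → [0, -9, 8, 7, 3, 2, 3, 9]
k=2: buf[2] = (-9)-8 = -17 → [0, -9, -17, 7, 3, 2, 3, 9]
k=3: buf[3] = (-17)-7 = -24 → [0, -9, -17, -24, 3, 2, 3, 9]
k=4: buf[4] = (-24)-3 = -27 → [0, -9, -17, -24, -27, 2, 3, 9]
k=5: buf[5] = (-27)-2 = -29 → [0, -9, -17, -24, -27, -29, 3, 9]
k=6: buf[6] = (-29)-3 = -32 → [0, -9, -17, -24, -27, -29, -32, 9]
k=7: buf[7] = (-32)-9 = -41 → [0, -9, -17, -24, -27, -29, -32, -41]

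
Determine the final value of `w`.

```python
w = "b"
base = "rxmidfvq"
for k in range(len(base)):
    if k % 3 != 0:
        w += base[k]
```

k=0: skip
k=1: add 'x' → 'bx'
k=2: add 'm' → 'bxm'
k=3: skip
k=4: add 'd' → 'bxmd'
k=5: add 'f' → 'bxmdf'
k=6: skip
k=7: add 'q' → 'bxmdfq'

'bxmdfq'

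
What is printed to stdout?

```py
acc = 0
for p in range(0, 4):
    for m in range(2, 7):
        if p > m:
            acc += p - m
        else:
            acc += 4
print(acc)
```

77

p=0,m=2: not 0>2, acc = 0+4 = 4
p=0,m=3: not 0>3, acc = 4+4 = 8
p=0,m=4: not 0>4, acc = 8+4 = 12
p=0,m=5: not 0>5, acc = 12+4 = 16
p=0,m=6: not 0>6, acc = 16+4 = 20
p=1,m=2: not 1>2, acc = 20+4 = 24
p=1,m=3: not 1>3, acc = 24+4 = 28
p=1,m=4: not 1>4, acc = 28+4 = 32
p=1,m=5: not 1>5, acc = 32+4 = 36
p=1,m=6: not 1>6, acc = 36+4 = 40
p=2,m=2: not 2>2, acc = 40+4 = 44
p=2,m=3: not 2>3, acc = 44+4 = 48
p=2,m=4: not 2>4, acc = 48+4 = 52
p=2,m=5: not 2>5, acc = 52+4 = 56
p=2,m=6: not 2>6, acc = 56+4 = 60
p=3,m=2: 3>2, acc = 60+1 = 61
p=3,m=3: not 3>3, acc = 61+4 = 65
p=3,m=4: not 3>4, acc = 65+4 = 69
p=3,m=5: not 3>5, acc = 69+4 = 73
p=3,m=6: not 3>6, acc = 73+4 = 77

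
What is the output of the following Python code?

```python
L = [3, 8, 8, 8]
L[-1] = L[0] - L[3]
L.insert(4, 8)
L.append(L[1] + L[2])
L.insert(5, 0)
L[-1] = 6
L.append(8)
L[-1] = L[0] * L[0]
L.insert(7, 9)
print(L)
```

L[-1] = L[0]-L[3] = 3-8 = -5 → [3, 8, 8, -5]
insert 8 at 4 → [3, 8, 8, -5, 8]
append L[1]+L[2] = 8+8 = 16 → [3, 8, 8, -5, 8, 16]
insert 0 at 5 → [3, 8, 8, -5, 8, 0, 16]
L[-1] = 6 → [3, 8, 8, -5, 8, 0, 6]
append 8 → [3, 8, 8, -5, 8, 0, 6, 8]
L[-1] = L[0]*L[0] = 3*3 = 9 → [3, 8, 8, -5, 8, 0, 6, 9]
insert 9 at 7 → [3, 8, 8, -5, 8, 0, 6, 9, 9]

[3, 8, 8, -5, 8, 0, 6, 9, 9]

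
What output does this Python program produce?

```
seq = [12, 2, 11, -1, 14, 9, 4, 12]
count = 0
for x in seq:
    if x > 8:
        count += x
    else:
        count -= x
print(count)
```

x=12: >8, count = 0+12 = 12
x=2: not >8, count = 12-2 = 10
x=11: >8, count = 10+11 = 21
x=-1: not >8, count = 21-(-1) = 22
x=14: >8, count = 22+14 = 36
x=9: >8, count = 36+9 = 45
x=4: not >8, count = 45-4 = 41
x=12: >8, count = 41+12 = 53

53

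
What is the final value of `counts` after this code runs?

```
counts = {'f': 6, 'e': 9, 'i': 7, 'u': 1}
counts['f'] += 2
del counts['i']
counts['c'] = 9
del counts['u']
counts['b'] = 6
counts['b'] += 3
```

{'f': 8, 'e': 9, 'c': 9, 'b': 9}

counts['f'] = 6+2 = 8 → {'f': 8, 'e': 9, 'i': 7, 'u': 1}
del 'i' → {'f': 8, 'e': 9, 'u': 1}
counts['c'] = 9 → {'f': 8, 'e': 9, 'u': 1, 'c': 9}
del 'u' → {'f': 8, 'e': 9, 'c': 9}
counts['b'] = 6 → {'f': 8, 'e': 9, 'c': 9, 'b': 6}
counts['b'] = 6+3 = 9 → {'f': 8, 'e': 9, 'c': 9, 'b': 9}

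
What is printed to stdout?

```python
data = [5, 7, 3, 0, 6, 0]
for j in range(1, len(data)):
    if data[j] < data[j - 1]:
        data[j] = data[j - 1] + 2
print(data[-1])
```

15

j=1: 7>=5, unchanged → [5, 7, 3, 0, 6, 0]
j=2: 3<7, data[2] = 7+2 = 9 → [5, 7, 9, 0, 6, 0]
j=3: 0<9, data[3] = 9+2 = 11 → [5, 7, 9, 11, 6, 0]
j=4: 6<11, data[4] = 11+2 = 13 → [5, 7, 9, 11, 13, 0]
j=5: 0<13, data[5] = 13+2 = 15 → [5, 7, 9, 11, 13, 15]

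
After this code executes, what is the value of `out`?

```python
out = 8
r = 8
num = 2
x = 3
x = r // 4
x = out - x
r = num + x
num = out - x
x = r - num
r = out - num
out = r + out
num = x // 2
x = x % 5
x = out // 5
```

x = 8//4 = 2
x = 8-2 = 6
r = 2+6 = 8
num = 8-6 = 2
x = 8-2 = 6
r = 8-2 = 6
out = 6+8 = 14
num = 6//2 = 3
x = 6%5 = 1
x = 14//5 = 2

14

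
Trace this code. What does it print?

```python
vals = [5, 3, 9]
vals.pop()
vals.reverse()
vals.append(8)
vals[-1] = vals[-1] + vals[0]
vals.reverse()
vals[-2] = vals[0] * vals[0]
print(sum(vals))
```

135

pop() removes 9 → [5, 3]
reverse → [3, 5]
append 8 → [3, 5, 8]
vals[-1] = vals[-1]+vals[0] = 8+3 = 11 → [3, 5, 11]
reverse → [11, 5, 3]
vals[-2] = vals[0]*vals[0] = 11*11 = 121 → [11, 121, 3]
sum = 135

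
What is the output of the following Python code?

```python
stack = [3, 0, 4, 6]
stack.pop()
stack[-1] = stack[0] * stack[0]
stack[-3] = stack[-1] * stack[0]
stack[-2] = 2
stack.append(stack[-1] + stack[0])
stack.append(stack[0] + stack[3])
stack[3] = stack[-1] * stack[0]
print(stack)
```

[27, 2, 9, 1701, 63]

pop() removes 6 → [3, 0, 4]
stack[-1] = stack[0]*stack[0] = 3*3 = 9 → [3, 0, 9]
stack[-3] = stack[-1]*stack[0] = 9*3 = 27 → [27, 0, 9]
stack[-2] = 2 → [27, 2, 9]
append stack[-1]+stack[0] = 9+27 = 36 → [27, 2, 9, 36]
append stack[0]+stack[3] = 27+36 = 63 → [27, 2, 9, 36, 63]
stack[3] = stack[-1]*stack[0] = 63*27 = 1701 → [27, 2, 9, 1701, 63]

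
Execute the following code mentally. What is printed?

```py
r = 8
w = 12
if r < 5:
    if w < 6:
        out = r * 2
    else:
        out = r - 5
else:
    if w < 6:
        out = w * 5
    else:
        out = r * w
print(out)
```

96

r=8, w=12
r < 5 is False; w < 6 is False
→ out = r * w = 96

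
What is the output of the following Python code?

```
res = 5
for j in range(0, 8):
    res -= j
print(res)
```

j=0: res = 5-0 = 5
j=1: res = 5-1 = 4
j=2: res = 4-2 = 2
j=3: res = 2-3 = -1
j=4: res = (-1)-4 = -5
j=5: res = (-5)-5 = -10
j=6: res = (-10)-6 = -16
j=7: res = (-16)-7 = -23

-23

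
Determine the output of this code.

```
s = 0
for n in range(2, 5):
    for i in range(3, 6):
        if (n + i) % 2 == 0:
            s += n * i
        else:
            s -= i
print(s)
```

n=2,i=3: odd sum, s = 0-3 = -3
n=2,i=4: even sum, s = (-3)+8 = 5
n=2,i=5: odd sum, s = 5-5 = 0
n=3,i=3: even sum, s = 0+9 = 9
n=3,i=4: odd sum, s = 9-4 = 5
n=3,i=5: even sum, s = 5+15 = 20
n=4,i=3: odd sum, s = 20-3 = 17
n=4,i=4: even sum, s = 17+16 = 33
n=4,i=5: odd sum, s = 33-5 = 28

28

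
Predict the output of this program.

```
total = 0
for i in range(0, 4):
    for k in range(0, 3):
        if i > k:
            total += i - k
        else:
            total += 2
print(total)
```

22

i=0,k=0: not 0>0, total = 0+2 = 2
i=0,k=1: not 0>1, total = 2+2 = 4
i=0,k=2: not 0>2, total = 4+2 = 6
i=1,k=0: 1>0, total = 6+1 = 7
i=1,k=1: not 1>1, total = 7+2 = 9
i=1,k=2: not 1>2, total = 9+2 = 11
i=2,k=0: 2>0, total = 11+2 = 13
i=2,k=1: 2>1, total = 13+1 = 14
i=2,k=2: not 2>2, total = 14+2 = 16
i=3,k=0: 3>0, total = 16+3 = 19
i=3,k=1: 3>1, total = 19+2 = 21
i=3,k=2: 3>2, total = 21+1 = 22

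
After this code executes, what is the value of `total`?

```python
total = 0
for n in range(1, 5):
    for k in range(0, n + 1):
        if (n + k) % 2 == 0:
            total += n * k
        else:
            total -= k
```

n=1,k=0: odd sum, total = 0-0 = 0
n=1,k=1: even sum, total = 0+1 = 1
n=2,k=0: even sum, total = 1+0 = 1
n=2,k=1: odd sum, total = 1-1 = 0
n=2,k=2: even sum, total = 0+4 = 4
n=3,k=0: odd sum, total = 4-0 = 4
n=3,k=1: even sum, total = 4+3 = 7
n=3,k=2: odd sum, total = 7-2 = 5
n=3,k=3: even sum, total = 5+9 = 14
n=4,k=0: even sum, total = 14+0 = 14
n=4,k=1: odd sum, total = 14-1 = 13
n=4,k=2: even sum, total = 13+8 = 21
n=4,k=3: odd sum, total = 21-3 = 18
n=4,k=4: even sum, total = 18+16 = 34

34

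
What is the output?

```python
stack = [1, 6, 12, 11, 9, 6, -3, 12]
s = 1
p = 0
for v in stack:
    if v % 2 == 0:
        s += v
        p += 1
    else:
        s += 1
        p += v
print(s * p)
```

902

v=1: not even, s = 1+1 = 2; p=1
v=6: even, s = 2+6 = 8; p=2
v=12: even, s = 8+12 = 20; p=3
v=11: not even, s = 20+1 = 21; p=14
v=9: not even, s = 21+1 = 22; p=23
v=6: even, s = 22+6 = 28; p=24
v=-3: not even, s = 28+1 = 29; p=21
v=12: even, s = 29+12 = 41; p=22
s*p = 41*22 = 902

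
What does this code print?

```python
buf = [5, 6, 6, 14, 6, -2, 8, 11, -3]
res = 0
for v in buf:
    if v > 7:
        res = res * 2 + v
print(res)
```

v=5: not >7
v=6: not >7
v=6: not >7
v=14: >7, res = 0*2+14 = 14
v=6: not >7
v=-2: not >7
v=8: >7, res = 14*2+8 = 36
v=11: >7, res = 36*2+11 = 83
v=-3: not >7

83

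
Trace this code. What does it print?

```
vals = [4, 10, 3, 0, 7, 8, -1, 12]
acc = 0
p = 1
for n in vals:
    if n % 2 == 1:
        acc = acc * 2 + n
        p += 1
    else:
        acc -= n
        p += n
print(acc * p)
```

n=4: not odd, acc = 0-4 = -4; p=5
n=10: not odd, acc = (-4)-10 = -14; p=15
n=3: odd, acc = (-14)*2+3 = -25; p=16
n=0: not odd, acc = (-25)-0 = -25; p=16
n=7: odd, acc = (-25)*2+7 = -43; p=17
n=8: not odd, acc = (-43)-8 = -51; p=25
n=-1: odd, acc = (-51)*2+(-1) = -103; p=26
n=12: not odd, acc = (-103)-12 = -115; p=38
acc*p = (-115)*38 = -4370

-4370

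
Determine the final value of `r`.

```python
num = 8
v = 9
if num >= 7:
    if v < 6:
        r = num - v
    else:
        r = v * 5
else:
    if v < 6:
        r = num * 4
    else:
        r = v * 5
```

45

num=8, v=9
num >= 7 is True; v < 6 is False
→ r = v * 5 = 45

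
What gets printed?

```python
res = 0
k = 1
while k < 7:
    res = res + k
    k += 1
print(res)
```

k=1: res = 0+1 = 1
k=2: res = 1+2 = 3
k=3: res = 3+3 = 6
k=4: res = 6+4 = 10
k=5: res = 10+5 = 15
k=6: res = 15+6 = 21

21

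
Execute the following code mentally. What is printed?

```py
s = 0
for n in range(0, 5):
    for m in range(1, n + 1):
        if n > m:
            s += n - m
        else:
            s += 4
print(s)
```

n=1,m=1: not 1>1, s = 0+4 = 4
n=2,m=1: 2>1, s = 4+1 = 5
n=2,m=2: not 2>2, s = 5+4 = 9
n=3,m=1: 3>1, s = 9+2 = 11
n=3,m=2: 3>2, s = 11+1 = 12
n=3,m=3: not 3>3, s = 12+4 = 16
n=4,m=1: 4>1, s = 16+3 = 19
n=4,m=2: 4>2, s = 19+2 = 21
n=4,m=3: 4>3, s = 21+1 = 22
n=4,m=4: not 4>4, s = 22+4 = 26

26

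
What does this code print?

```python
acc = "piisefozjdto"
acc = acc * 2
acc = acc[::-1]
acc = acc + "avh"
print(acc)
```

otdjzofesiipotdjzofesiipavh

repeat ×2 → 'piisefozjdtopiisefozjdto'
reverse → 'otdjzofesiipotdjzofesiip'
+ 'avh' → 'otdjzofesiipotdjzofesiipavh'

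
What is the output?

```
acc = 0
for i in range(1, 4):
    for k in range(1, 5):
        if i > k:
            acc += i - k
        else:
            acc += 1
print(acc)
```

13

i=1,k=1: not 1>1, acc = 0+1 = 1
i=1,k=2: not 1>2, acc = 1+1 = 2
i=1,k=3: not 1>3, acc = 2+1 = 3
i=1,k=4: not 1>4, acc = 3+1 = 4
i=2,k=1: 2>1, acc = 4+1 = 5
i=2,k=2: not 2>2, acc = 5+1 = 6
i=2,k=3: not 2>3, acc = 6+1 = 7
i=2,k=4: not 2>4, acc = 7+1 = 8
i=3,k=1: 3>1, acc = 8+2 = 10
i=3,k=2: 3>2, acc = 10+1 = 11
i=3,k=3: not 3>3, acc = 11+1 = 12
i=3,k=4: not 3>4, acc = 12+1 = 13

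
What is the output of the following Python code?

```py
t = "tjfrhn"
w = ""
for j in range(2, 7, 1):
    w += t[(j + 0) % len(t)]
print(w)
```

frhnt

j=2: add t[2]='f' → 'f'
j=3: add t[3]='r' → 'fr'
j=4: add t[4]='h' → 'frh'
j=5: add t[5]='n' → 'frhn'
j=6: add t[0]='t' → 'frhnt'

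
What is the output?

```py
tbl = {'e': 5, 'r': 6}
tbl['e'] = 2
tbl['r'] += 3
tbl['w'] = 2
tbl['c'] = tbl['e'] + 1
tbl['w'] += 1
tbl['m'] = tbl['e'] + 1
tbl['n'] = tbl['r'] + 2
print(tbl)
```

tbl['e'] = 2 → {'e': 2, 'r': 6}
tbl['r'] = 6+3 = 9 → {'e': 2, 'r': 9}
tbl['w'] = 2 → {'e': 2, 'r': 9, 'w': 2}
tbl['c'] = tbl['e']+1 = 3 → {'e': 2, 'r': 9, 'w': 2, 'c': 3}
tbl['w'] = 2+1 = 3 → {'e': 2, 'r': 9, 'w': 3, 'c': 3}
tbl['m'] = tbl['e']+1 = 3 → {'e': 2, 'r': 9, 'w': 3, 'c': 3, 'm': 3}
tbl['n'] = tbl['r']+2 = 11 → {'e': 2, 'r': 9, 'w': 3, 'c': 3, 'm': 3, 'n': 11}

{'e': 2, 'r': 9, 'w': 3, 'c': 3, 'm': 3, 'n': 11}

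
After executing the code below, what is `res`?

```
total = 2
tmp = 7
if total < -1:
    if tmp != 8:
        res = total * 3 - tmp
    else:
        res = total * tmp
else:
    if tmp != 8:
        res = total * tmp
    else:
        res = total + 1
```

total=2, tmp=7
total < -1 is False; tmp != 8 is True
→ res = total * tmp = 14

14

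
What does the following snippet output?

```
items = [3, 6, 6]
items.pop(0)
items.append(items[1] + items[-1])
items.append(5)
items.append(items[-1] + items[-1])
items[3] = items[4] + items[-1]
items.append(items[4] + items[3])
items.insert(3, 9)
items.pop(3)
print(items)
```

pop(0) removes 3 → [6, 6]
append items[1]+items[-1] = 6+6 = 12 → [6, 6, 12]
append 5 → [6, 6, 12, 5]
append items[-1]+items[-1] = 5+5 = 10 → [6, 6, 12, 5, 10]
items[3] = items[4]+items[-1] = 10+10 = 20 → [6, 6, 12, 20, 10]
append items[4]+items[3] = 10+20 = 30 → [6, 6, 12, 20, 10, 30]
insert 9 at 3 → [6, 6, 12, 9, 20, 10, 30]
pop(3) removes 9 → [6, 6, 12, 20, 10, 30]

[6, 6, 12, 20, 10, 30]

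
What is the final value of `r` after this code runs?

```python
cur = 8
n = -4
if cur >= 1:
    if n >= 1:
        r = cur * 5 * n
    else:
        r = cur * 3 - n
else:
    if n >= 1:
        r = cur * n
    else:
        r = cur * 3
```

cur=8, n=-4
cur >= 1 is True; n >= 1 is False
→ r = cur * 3 - n = 28

28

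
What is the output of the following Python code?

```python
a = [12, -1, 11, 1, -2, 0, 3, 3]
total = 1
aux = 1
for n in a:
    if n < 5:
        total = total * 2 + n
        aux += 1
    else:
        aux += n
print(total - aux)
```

n=12: not <5; aux=13
n=-1: <5, total = 1*2+(-1) = 1; aux=14
n=11: not <5; aux=25
n=1: <5, total = 1*2+1 = 3; aux=26
n=-2: <5, total = 3*2+(-2) = 4; aux=27
n=0: <5, total = 4*2+0 = 8; aux=28
n=3: <5, total = 8*2+3 = 19; aux=29
n=3: <5, total = 19*2+3 = 41; aux=30
total-aux = 41-30 = 11

11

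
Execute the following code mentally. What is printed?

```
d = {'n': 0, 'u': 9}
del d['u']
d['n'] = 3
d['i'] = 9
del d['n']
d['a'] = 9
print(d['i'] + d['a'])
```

18

del 'u' → {'n': 0}
d['n'] = 3 → {'n': 3}
d['i'] = 9 → {'n': 3, 'i': 9}
del 'n' → {'i': 9}
d['a'] = 9 → {'i': 9, 'a': 9}
d['i']+d['a'] = 9+9 = 18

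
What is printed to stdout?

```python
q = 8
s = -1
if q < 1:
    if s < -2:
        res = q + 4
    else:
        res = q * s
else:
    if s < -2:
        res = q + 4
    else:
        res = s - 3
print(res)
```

q=8, s=-1
q < 1 is False; s < -2 is False
→ res = s - 3 = -4

-4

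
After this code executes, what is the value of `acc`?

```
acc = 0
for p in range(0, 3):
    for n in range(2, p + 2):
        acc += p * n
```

12

p=1,n=2: acc = 0+2 = 2
p=2,n=2: acc = 2+4 = 6
p=2,n=3: acc = 6+6 = 12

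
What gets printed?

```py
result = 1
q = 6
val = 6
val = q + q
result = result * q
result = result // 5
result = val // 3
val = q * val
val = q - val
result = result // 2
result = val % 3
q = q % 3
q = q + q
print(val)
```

val = 6+6 = 12
result = 1*6 = 6
result = 6//5 = 1
result = 12//3 = 4
val = 6*12 = 72
val = 6-72 = -66
result = 4//2 = 2
result = (-66)%3 = 0
q = 6%3 = 0
q = 0+0 = 0

-66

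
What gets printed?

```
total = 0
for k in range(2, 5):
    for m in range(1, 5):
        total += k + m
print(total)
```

66

k=2,m=1: total = 0+3 = 3
k=2,m=2: total = 3+4 = 7
k=2,m=3: total = 7+5 = 12
k=2,m=4: total = 12+6 = 18
k=3,m=1: total = 18+4 = 22
k=3,m=2: total = 22+5 = 27
k=3,m=3: total = 27+6 = 33
k=3,m=4: total = 33+7 = 40
k=4,m=1: total = 40+5 = 45
k=4,m=2: total = 45+6 = 51
k=4,m=3: total = 51+7 = 58
k=4,m=4: total = 58+8 = 66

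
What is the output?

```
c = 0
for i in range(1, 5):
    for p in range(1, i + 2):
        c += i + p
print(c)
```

74

i=1,p=1: c = 0+2 = 2
i=1,p=2: c = 2+3 = 5
i=2,p=1: c = 5+3 = 8
i=2,p=2: c = 8+4 = 12
i=2,p=3: c = 12+5 = 17
i=3,p=1: c = 17+4 = 21
i=3,p=2: c = 21+5 = 26
i=3,p=3: c = 26+6 = 32
i=3,p=4: c = 32+7 = 39
i=4,p=1: c = 39+5 = 44
i=4,p=2: c = 44+6 = 50
i=4,p=3: c = 50+7 = 57
i=4,p=4: c = 57+8 = 65
i=4,p=5: c = 65+9 = 74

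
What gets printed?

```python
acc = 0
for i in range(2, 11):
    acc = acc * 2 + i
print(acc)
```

1524

i=2: acc = 0*2+2 = 2
i=3: acc = 2*2+3 = 7
i=4: acc = 7*2+4 = 18
i=5: acc = 18*2+5 = 41
i=6: acc = 41*2+6 = 88
i=7: acc = 88*2+7 = 183
i=8: acc = 183*2+8 = 374
i=9: acc = 374*2+9 = 757
i=10: acc = 757*2+10 = 1524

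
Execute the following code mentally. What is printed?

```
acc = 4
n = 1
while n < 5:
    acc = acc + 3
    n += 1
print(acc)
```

n=1: acc = 4+3 = 7
n=2: acc = 7+3 = 10
n=3: acc = 10+3 = 13
n=4: acc = 13+3 = 16

16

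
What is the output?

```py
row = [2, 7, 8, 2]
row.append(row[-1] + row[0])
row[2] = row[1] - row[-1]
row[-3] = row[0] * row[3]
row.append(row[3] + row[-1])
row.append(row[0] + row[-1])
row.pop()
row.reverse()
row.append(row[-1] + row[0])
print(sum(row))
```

33

append row[-1]+row[0] = 2+2 = 4 → [2, 7, 8, 2, 4]
row[2] = row[1]-row[-1] = 7-4 = 3 → [2, 7, 3, 2, 4]
row[-3] = row[0]*row[3] = 2*2 = 4 → [2, 7, 4, 2, 4]
append row[3]+row[-1] = 2+4 = 6 → [2, 7, 4, 2, 4, 6]
append row[0]+row[-1] = 2+6 = 8 → [2, 7, 4, 2, 4, 6, 8]
pop() removes 8 → [2, 7, 4, 2, 4, 6]
reverse → [6, 4, 2, 4, 7, 2]
append row[-1]+row[0] = 2+6 = 8 → [6, 4, 2, 4, 7, 2, 8]
sum = 33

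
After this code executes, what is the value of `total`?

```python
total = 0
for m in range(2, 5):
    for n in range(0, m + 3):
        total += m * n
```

m=2,n=0: total = 0+0 = 0
m=2,n=1: total = 0+2 = 2
m=2,n=2: total = 2+4 = 6
m=2,n=3: total = 6+6 = 12
m=2,n=4: total = 12+8 = 20
m=3,n=0: total = 20+0 = 20
m=3,n=1: total = 20+3 = 23
m=3,n=2: total = 23+6 = 29
m=3,n=3: total = 29+9 = 38
m=3,n=4: total = 38+12 = 50
m=3,n=5: total = 50+15 = 65
m=4,n=0: total = 65+0 = 65
m=4,n=1: total = 65+4 = 69
m=4,n=2: total = 69+8 = 77
m=4,n=3: total = 77+12 = 89
m=4,n=4: total = 89+16 = 105
m=4,n=5: total = 105+20 = 125
m=4,n=6: total = 125+24 = 149

149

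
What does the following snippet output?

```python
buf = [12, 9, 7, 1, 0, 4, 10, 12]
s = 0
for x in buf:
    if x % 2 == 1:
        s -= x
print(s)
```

x=12: not odd
x=9: odd, s = 0-9 = -9
x=7: odd, s = (-9)-7 = -16
x=1: odd, s = (-16)-1 = -17
x=0: not odd
x=4: not odd
x=10: not odd
x=12: not odd

-17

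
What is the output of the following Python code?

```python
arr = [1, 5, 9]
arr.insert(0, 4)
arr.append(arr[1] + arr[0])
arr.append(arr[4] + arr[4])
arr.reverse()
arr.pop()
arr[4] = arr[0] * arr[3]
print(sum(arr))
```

insert 4 at 0 → [4, 1, 5, 9]
append arr[1]+arr[0] = 1+4 = 5 → [4, 1, 5, 9, 5]
append arr[4]+arr[4] = 5+5 = 10 → [4, 1, 5, 9, 5, 10]
reverse → [10, 5, 9, 5, 1, 4]
pop() removes 4 → [10, 5, 9, 5, 1]
arr[4] = arr[0]*arr[3] = 10*5 = 50 → [10, 5, 9, 5, 50]
sum = 79

79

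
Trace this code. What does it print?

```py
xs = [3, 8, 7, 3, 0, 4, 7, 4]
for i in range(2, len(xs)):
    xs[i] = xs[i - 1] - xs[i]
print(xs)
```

[3, 8, 1, -2, -2, -6, -13, -17]

i=2: xs[2] = 8-7 = 1 → [3, 8, 1, 3, 0, 4, 7, 4]
i=3: xs[3] = 1-3 = -2 → [3, 8, 1, -2, 0, 4, 7, 4]
i=4: xs[4] = (-2)-0 = -2 → [3, 8, 1, -2, -2, 4, 7, 4]
i=5: xs[5] = (-2)-4 = -6 → [3, 8, 1, -2, -2, -6, 7, 4]
i=6: xs[6] = (-6)-7 = -13 → [3, 8, 1, -2, -2, -6, -13, 4]
i=7: xs[7] = (-13)-4 = -17 → [3, 8, 1, -2, -2, -6, -13, -17]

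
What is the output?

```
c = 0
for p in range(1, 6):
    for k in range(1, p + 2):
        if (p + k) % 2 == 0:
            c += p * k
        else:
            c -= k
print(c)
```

p=1,k=1: even sum, c = 0+1 = 1
p=1,k=2: odd sum, c = 1-2 = -1
p=2,k=1: odd sum, c = (-1)-1 = -2
p=2,k=2: even sum, c = (-2)+4 = 2
p=2,k=3: odd sum, c = 2-3 = -1
p=3,k=1: even sum, c = (-1)+3 = 2
p=3,k=2: odd sum, c = 2-2 = 0
p=3,k=3: even sum, c = 0+9 = 9
p=3,k=4: odd sum, c = 9-4 = 5
p=4,k=1: odd sum, c = 5-1 = 4
p=4,k=2: even sum, c = 4+8 = 12
p=4,k=3: odd sum, c = 12-3 = 9
p=4,k=4: even sum, c = 9+16 = 25
p=4,k=5: odd sum, c = 25-5 = 20
p=5,k=1: even sum, c = 20+5 = 25
p=5,k=2: odd sum, c = 25-2 = 23
p=5,k=3: even sum, c = 23+15 = 38
p=5,k=4: odd sum, c = 38-4 = 34
p=5,k=5: even sum, c = 34+25 = 59
p=5,k=6: odd sum, c = 59-6 = 53

53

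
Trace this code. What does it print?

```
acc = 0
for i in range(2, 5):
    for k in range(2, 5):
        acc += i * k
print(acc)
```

i=2,k=2: acc = 0+4 = 4
i=2,k=3: acc = 4+6 = 10
i=2,k=4: acc = 10+8 = 18
i=3,k=2: acc = 18+6 = 24
i=3,k=3: acc = 24+9 = 33
i=3,k=4: acc = 33+12 = 45
i=4,k=2: acc = 45+8 = 53
i=4,k=3: acc = 53+12 = 65
i=4,k=4: acc = 65+16 = 81

81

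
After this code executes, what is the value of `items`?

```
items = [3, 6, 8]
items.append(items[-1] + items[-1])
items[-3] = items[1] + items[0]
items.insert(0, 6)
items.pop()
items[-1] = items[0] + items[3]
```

append items[-1]+items[-1] = 8+8 = 16 → [3, 6, 8, 16]
items[-3] = items[1]+items[0] = 6+3 = 9 → [3, 9, 8, 16]
insert 6 at 0 → [6, 3, 9, 8, 16]
pop() removes 16 → [6, 3, 9, 8]
items[-1] = items[0]+items[3] = 6+8 = 14 → [6, 3, 9, 14]

[6, 3, 9, 14]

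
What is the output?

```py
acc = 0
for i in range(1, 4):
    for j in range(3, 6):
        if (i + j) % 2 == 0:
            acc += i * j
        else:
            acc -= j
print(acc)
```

24

i=1,j=3: even sum, acc = 0+3 = 3
i=1,j=4: odd sum, acc = 3-4 = -1
i=1,j=5: even sum, acc = (-1)+5 = 4
i=2,j=3: odd sum, acc = 4-3 = 1
i=2,j=4: even sum, acc = 1+8 = 9
i=2,j=5: odd sum, acc = 9-5 = 4
i=3,j=3: even sum, acc = 4+9 = 13
i=3,j=4: odd sum, acc = 13-4 = 9
i=3,j=5: even sum, acc = 9+15 = 24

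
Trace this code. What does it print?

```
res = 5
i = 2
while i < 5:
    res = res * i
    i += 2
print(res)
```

40

i=2: res = 5*2 = 10
i=4: res = 10*4 = 40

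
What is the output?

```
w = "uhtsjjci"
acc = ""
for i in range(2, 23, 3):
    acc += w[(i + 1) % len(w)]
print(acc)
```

schjitj

i=2: add w[3]='s' → 's'
i=5: add w[6]='c' → 'sc'
i=8: add w[1]='h' → 'sch'
i=11: add w[4]='j' → 'schj'
i=14: add w[7]='i' → 'schji'
i=17: add w[2]='t' → 'schjit'
i=20: add w[5]='j' → 'schjitj'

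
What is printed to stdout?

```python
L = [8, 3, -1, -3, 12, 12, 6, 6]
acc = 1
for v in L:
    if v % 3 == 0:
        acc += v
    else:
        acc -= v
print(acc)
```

30

v=8: not %3==0, acc = 1-8 = -7
v=3: %3==0, acc = (-7)+3 = -4
v=-1: not %3==0, acc = (-4)-(-1) = -3
v=-3: %3==0, acc = (-3)+(-3) = -6
v=12: %3==0, acc = (-6)+12 = 6
v=12: %3==0, acc = 6+12 = 18
v=6: %3==0, acc = 18+6 = 24
v=6: %3==0, acc = 24+6 = 30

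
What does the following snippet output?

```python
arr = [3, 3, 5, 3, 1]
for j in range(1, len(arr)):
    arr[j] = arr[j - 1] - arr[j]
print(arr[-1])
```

-9

j=1: arr[1] = 3-3 = 0 → [3, 0, 5, 3, 1]
j=2: arr[2] = 0-5 = -5 → [3, 0, -5, 3, 1]
j=3: arr[3] = (-5)-3 = -8 → [3, 0, -5, -8, 1]
j=4: arr[4] = (-8)-1 = -9 → [3, 0, -5, -8, -9]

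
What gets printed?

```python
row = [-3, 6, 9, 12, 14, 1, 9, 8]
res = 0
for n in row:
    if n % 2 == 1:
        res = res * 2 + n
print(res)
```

23

n=-3: odd, res = 0*2+(-3) = -3
n=6: not odd
n=9: odd, res = (-3)*2+9 = 3
n=12: not odd
n=14: not odd
n=1: odd, res = 3*2+1 = 7
n=9: odd, res = 7*2+9 = 23
n=8: not odd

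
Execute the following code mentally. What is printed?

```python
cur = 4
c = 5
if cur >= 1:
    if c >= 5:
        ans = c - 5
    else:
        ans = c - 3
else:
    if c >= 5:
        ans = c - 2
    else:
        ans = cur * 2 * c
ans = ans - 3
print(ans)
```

-3

cur=4, c=5
cur >= 1 is True; c >= 5 is True
→ ans = c - 5 = 0
ans = 0-3 = -3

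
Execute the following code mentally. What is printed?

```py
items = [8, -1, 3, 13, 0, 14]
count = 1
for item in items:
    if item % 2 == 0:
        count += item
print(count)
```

23

item=8: even, count = 1+8 = 9
item=-1: not even
item=3: not even
item=13: not even
item=0: even, count = 9+0 = 9
item=14: even, count = 9+14 = 23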